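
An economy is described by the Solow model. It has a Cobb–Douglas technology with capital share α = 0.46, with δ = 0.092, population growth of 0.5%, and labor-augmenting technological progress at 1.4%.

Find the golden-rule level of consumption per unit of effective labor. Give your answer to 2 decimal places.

c_gold ≈ 1.81

At the golden rule, f'(k) = n + g + δ, so α·k^(α−1) = n + g + δ and k_gold = (α/(n + g + δ))^(1/(1−α)).
k_gold = (0.46/0.111)^(1/0.54) = 4.1441^1.8519 ≈ 13.9129
c_gold = f(k_gold) − (n + g + δ)·k_gold = 3.3572 − 0.111×13.9129 ≈ 1.8129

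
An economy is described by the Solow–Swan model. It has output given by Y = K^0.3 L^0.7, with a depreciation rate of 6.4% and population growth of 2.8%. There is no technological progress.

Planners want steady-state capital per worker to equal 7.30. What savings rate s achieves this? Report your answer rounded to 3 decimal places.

s ≈ 0.370

In steady state, investment equals break-even investment: s·k^α = (n + δ)·k.
So s / (n + δ) = (k*)^(1−α) = 7.30^0.7 = 4.0209.
Therefore s = 4.0209 × (n + δ) = 4.0209 × 0.092 = 0.3699.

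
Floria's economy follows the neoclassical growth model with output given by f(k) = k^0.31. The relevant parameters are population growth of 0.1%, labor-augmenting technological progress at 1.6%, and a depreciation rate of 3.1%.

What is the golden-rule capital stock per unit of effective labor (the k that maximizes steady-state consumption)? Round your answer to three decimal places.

The golden rule sets f'(k) = n + g + δ, i.e. α·k^(α−1) = n + g + δ.
So k^(1−α) = α / (n + g + δ) = 0.31 / 0.048 = 6.4583.
k_gold = 6.4583^(1/0.69) ≈ 14.9308

k_gold ≈ 14.931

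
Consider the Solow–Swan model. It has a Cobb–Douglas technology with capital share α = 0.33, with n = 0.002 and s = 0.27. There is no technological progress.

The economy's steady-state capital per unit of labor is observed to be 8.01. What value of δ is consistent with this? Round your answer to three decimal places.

At the steady state, Δk = 0, so s·k^α = (n + δ)·k.
So s / (n + δ) = (k*)^(1−α) = 8.01^0.67 = 4.0312.
Therefore n + δ = s / 4.0312 = 0.27 / 4.0312 = 0.0670, so δ = 0.0670 − 0.002 = 0.0650.

δ ≈ 0.065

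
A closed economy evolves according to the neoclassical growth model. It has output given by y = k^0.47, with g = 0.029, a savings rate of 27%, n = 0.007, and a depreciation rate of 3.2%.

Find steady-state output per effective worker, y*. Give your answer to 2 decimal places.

y* = 3.40

In steady state, investment equals break-even investment: s·k^α = (n + g + δ)·k.
Dividing both sides by k: k^(1−α) = s / (n + g + δ).
k^0.53 = 0.27 / (0.007 + 0.029 + 0.032) = 0.27 / 0.068 = 3.9706
k* = 3.9706^(1/0.53) ≈ 13.4871
y* = (k*)^α = 13.4871^0.47 ≈ 3.3967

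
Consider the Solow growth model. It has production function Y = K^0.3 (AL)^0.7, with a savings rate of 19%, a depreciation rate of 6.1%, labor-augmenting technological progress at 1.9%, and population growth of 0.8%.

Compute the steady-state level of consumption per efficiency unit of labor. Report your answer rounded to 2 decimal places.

c* ≈ 1.13

Steady state requires s·f(k) = (n + g + δ)·k, i.e. s·k^α = (n + g + δ)·k.
Dividing both sides by k: k^(1−α) = s / (n + g + δ).
k^0.7 = 0.19 / (0.008 + 0.019 + 0.061) = 0.19 / 0.088 = 2.1591
k* = 2.1591^(1/0.7) ≈ 3.0028
y* = (k*)^α = 3.0028^0.3 ≈ 1.3908
c* = (1 − s)·y* = (1 − 0.19) × 1.3908 ≈ 1.1265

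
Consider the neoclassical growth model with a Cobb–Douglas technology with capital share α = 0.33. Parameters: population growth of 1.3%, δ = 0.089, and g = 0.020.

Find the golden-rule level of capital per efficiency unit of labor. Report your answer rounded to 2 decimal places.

The golden rule sets f'(k) = n + g + δ, i.e. α·k^(α−1) = n + g + δ.
So k^(1−α) = α / (n + g + δ) = 0.33 / 0.122 = 2.7049.
k_gold = 2.7049^(1/0.67) ≈ 4.4157

k_gold ≈ 4.42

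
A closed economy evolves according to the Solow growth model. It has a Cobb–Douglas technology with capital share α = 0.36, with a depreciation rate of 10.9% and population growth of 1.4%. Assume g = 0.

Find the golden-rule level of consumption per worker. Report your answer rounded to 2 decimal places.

c_gold ≈ 1.17

At the golden rule, f'(k) = n + δ, so α·k^(α−1) = n + δ and k_gold = (α/(n + δ))^(1/(1−α)).
k_gold = (0.36/0.123)^(1/0.64) = 2.9268^1.5625 ≈ 5.3547
c_gold = f(k_gold) − (n + δ)·k_gold = 1.8296 − 0.123×5.3547 ≈ 1.1710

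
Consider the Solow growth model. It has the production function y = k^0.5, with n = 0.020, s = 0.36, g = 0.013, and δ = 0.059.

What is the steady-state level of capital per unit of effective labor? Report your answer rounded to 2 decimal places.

In steady state, investment equals break-even investment: s·k^α = (n + g + δ)·k.
Dividing both sides by k: k^(1−α) = s / (n + g + δ).
k^0.5 = 0.36 / (0.020 + 0.013 + 0.059) = 0.36 / 0.092 = 3.9130
k* = 3.9130^(1/0.5) ≈ 15.3116

k* ≈ 15.31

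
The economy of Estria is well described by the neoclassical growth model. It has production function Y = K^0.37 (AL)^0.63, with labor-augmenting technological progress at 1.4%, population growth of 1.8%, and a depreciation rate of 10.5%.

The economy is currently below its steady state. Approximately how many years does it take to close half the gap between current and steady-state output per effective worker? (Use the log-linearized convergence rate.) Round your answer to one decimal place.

half-life ≈ 8.0 years

Near the steady state the convergence rate is λ = (1 − α)(n + g + δ).
λ = (1 − 0.37) × 0.137 = 0.63 × 0.137 = 0.08631
Half-life = ln 2 / λ = 0.6931 / 0.08631 ≈ 8.03 years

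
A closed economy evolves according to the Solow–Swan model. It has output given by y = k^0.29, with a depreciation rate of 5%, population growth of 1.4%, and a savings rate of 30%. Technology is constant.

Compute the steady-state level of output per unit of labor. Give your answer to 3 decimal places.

Steady state requires s·f(k) = (n + δ)·k, i.e. s·k^α = (n + δ)·k.
Rearranging, k^(1−α) = s / (n + δ).
k^0.71 = 0.30 / (0.014 + 0.050) = 0.30 / 0.064 = 4.6875
k* = 4.6875^(1/0.71) ≈ 8.8102
y* = (k*)^α = 8.8102^0.29 ≈ 1.8795

y* ≈ 1.880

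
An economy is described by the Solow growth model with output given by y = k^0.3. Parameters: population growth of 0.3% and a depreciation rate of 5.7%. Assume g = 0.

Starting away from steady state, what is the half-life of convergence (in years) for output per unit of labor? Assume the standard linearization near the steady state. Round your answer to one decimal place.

Near the steady state the convergence rate is λ = (1 − α)(n + δ).
λ = (1 − 0.3) × 0.060 = 0.7 × 0.060 = 0.0420
Half-life = ln 2 / λ = 0.6931 / 0.0420 ≈ 16.50 years

t_½ ≈ 16.5 years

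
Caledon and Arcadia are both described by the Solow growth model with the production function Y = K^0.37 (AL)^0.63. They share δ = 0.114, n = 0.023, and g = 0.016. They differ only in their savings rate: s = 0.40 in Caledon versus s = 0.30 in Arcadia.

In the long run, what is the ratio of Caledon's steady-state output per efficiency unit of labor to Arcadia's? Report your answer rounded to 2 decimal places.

Steady-state y* = [s/(n + g + δ)]^(α/(1−α)), so the ratio is [ (s_C/(n + g + δ)_C) / (s_A/(n + g + δ)_A) ]^0.5873.
s_C/(n + g + δ)_C = 0.40/0.153 = 2.6144; s_A/(n + g + δ)_A = 0.30/0.153 = 1.9608.
Ratio = (2.6144/1.9608)^0.5873 = 1.3333^0.5873 ≈ 1.1841

y*_C / y*_A ≈ 1.18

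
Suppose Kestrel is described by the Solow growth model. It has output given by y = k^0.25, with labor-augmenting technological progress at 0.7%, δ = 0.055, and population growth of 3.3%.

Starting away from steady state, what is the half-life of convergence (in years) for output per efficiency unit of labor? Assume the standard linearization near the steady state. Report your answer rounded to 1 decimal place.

Near the steady state the convergence rate is λ = (1 − α)(n + g + δ).
λ = (1 − 0.25) × 0.095 = 0.75 × 0.095 = 0.07125
Half-life = ln 2 / λ = 0.6931 / 0.07125 ≈ 9.73 years

half-life ≈ 9.7 years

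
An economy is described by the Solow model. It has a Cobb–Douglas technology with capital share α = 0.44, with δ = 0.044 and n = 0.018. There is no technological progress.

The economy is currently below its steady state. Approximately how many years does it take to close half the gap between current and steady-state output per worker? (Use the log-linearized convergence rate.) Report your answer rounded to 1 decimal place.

Near the steady state the convergence rate is λ = (1 − α)(n + δ).
λ = (1 − 0.44) × 0.062 = 0.56 × 0.062 = 0.03472
Half-life = ln 2 / λ = 0.6931 / 0.03472 ≈ 19.96 years

about 20.0 years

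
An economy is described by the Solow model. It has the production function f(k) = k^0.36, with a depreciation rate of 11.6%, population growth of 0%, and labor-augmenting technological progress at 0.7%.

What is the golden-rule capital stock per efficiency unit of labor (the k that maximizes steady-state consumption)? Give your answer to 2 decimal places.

k_gold ≈ 5.35

The golden rule sets f'(k) = n + g + δ, i.e. α·k^(α−1) = n + g + δ.
So k^(1−α) = α / (n + g + δ) = 0.36 / 0.123 = 2.9268.
k_gold = 2.9268^(1/0.64) ≈ 5.3547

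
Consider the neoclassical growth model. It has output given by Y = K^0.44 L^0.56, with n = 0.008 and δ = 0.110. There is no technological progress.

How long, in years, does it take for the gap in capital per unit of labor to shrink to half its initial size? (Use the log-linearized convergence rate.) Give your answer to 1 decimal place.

t_½ ≈ 10.5 years

Near the steady state the convergence rate is λ = (1 − α)(n + δ).
λ = (1 − 0.44) × 0.118 = 0.56 × 0.118 = 0.06608
Half-life = ln 2 / λ = 0.6931 / 0.06608 ≈ 10.49 years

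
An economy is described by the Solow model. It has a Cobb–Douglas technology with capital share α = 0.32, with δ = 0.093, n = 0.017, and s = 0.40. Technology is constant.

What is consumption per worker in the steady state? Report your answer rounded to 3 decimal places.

c* = 1.102

Steady state requires s·f(k) = (n + δ)·k, i.e. s·k^α = (n + δ)·k.
Rearranging, k^(1−α) = s / (n + δ).
k^0.68 = 0.40 / (0.017 + 0.093) = 0.40 / 0.110 = 3.6364
k* = 3.6364^(1/0.68) ≈ 6.6760
y* = (k*)^α = 6.6760^0.32 ≈ 1.8359
c* = (1 − s)·y* = (1 − 0.40) × 1.8359 ≈ 1.1015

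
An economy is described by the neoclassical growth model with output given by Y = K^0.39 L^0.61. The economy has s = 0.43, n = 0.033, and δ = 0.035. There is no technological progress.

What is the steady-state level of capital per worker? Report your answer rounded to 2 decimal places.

In steady state, investment equals break-even investment: s·k^α = (n + δ)·k.
Dividing both sides by k: k^(1−α) = s / (n + δ).
k^0.61 = 0.43 / (0.033 + 0.035) = 0.43 / 0.068 = 6.3235
k* = 6.3235^(1/0.61) ≈ 20.5610

k* = 20.56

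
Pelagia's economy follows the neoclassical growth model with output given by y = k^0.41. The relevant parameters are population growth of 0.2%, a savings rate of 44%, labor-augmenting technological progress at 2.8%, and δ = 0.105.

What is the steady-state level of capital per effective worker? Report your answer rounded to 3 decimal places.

k* ≈ 7.408

At the steady state, Δk = 0, so s·k^α = (n + g + δ)·k.
Rearranging, k^(1−α) = s / (n + g + δ).
k^0.59 = 0.44 / (0.002 + 0.028 + 0.105) = 0.44 / 0.135 = 3.2593
k* = 3.2593^(1/0.59) ≈ 7.4080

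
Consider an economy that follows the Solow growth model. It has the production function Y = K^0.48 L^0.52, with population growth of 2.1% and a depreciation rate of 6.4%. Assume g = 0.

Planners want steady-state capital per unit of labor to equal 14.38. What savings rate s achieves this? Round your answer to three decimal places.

s ≈ 0.340

In steady state, investment equals break-even investment: s·k^α = (n + δ)·k.
So s / (n + δ) = (k*)^(1−α) = 14.38^0.52 = 3.9998.
Therefore s = 3.9998 × (n + δ) = 3.9998 × 0.085 = 0.3400.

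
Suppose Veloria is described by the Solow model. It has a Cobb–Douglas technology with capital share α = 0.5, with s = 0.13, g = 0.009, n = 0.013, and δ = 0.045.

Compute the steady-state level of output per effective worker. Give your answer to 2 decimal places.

y* = 1.94

At the steady state, Δk = 0, so s·k^α = (n + g + δ)·k.
Dividing both sides by k: k^(1−α) = s / (n + g + δ).
k^0.5 = 0.13 / (0.013 + 0.009 + 0.045) = 0.13 / 0.067 = 1.9403
k* = 1.9403^(1/0.5) ≈ 3.7648
y* = (k*)^α = 3.7648^0.5 ≈ 1.9403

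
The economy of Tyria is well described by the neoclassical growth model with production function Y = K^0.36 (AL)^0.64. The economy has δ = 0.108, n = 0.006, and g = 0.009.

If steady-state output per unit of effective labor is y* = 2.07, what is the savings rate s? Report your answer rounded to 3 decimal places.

s ≈ 0.448

In steady state, investment equals break-even investment: s·k^α = (n + g + δ)·k.
Since y* = [s/(n + g + δ)]^(α/(1−α)), we have s/(n + g + δ) = (y*)^((1−α)/α) = 2.07^1.7778 = 3.6453.
Therefore s = 3.6453 × (n + g + δ) = 3.6453 × 0.123 = 0.4484.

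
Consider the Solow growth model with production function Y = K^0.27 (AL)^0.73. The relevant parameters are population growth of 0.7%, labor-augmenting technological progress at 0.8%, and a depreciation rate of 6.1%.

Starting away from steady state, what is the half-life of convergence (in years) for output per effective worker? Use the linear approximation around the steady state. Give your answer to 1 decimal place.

Near the steady state the convergence rate is λ = (1 − α)(n + g + δ).
λ = (1 − 0.27) × 0.076 = 0.73 × 0.076 = 0.05548
Half-life = ln 2 / λ = 0.6931 / 0.05548 ≈ 12.49 years

about 12.5 years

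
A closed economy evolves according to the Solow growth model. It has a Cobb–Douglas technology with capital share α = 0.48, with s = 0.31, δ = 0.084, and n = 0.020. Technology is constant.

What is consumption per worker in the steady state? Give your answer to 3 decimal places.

c* = 1.891

Steady state requires s·f(k) = (n + δ)·k, i.e. s·k^α = (n + δ)·k.
Dividing both sides by k: k^(1−α) = s / (n + δ).
k^0.52 = 0.31 / (0.020 + 0.084) = 0.31 / 0.104 = 2.9808
k* = 2.9808^(1/0.52) ≈ 8.1692
y* = (k*)^α = 8.1692^0.48 ≈ 2.7406
c* = (1 − s)·y* = (1 − 0.31) × 2.7406 ≈ 1.8910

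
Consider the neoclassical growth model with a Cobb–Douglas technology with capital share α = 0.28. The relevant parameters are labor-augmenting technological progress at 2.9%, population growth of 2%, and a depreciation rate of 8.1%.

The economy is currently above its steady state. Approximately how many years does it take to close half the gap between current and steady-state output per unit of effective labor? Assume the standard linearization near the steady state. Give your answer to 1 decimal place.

t_½ ≈ 7.4 years

Near the steady state the convergence rate is λ = (1 − α)(n + g + δ).
λ = (1 − 0.28) × 0.130 = 0.72 × 0.130 = 0.0936
Half-life = ln 2 / λ = 0.6931 / 0.0936 ≈ 7.40 years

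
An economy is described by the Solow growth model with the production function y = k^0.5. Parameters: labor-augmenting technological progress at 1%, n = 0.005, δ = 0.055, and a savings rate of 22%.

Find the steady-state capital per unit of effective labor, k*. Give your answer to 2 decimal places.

At the steady state, Δk = 0, so s·k^α = (n + g + δ)·k.
Rearranging, k^(1−α) = s / (n + g + δ).
k^0.5 = 0.22 / (0.005 + 0.010 + 0.055) = 0.22 / 0.070 = 3.1429
k* = 3.1429^(1/0.5) ≈ 9.8778

k* = 9.88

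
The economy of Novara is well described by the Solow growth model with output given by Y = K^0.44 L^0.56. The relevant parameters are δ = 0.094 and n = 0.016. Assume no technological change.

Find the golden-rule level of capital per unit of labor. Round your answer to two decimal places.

The golden rule sets f'(k) = n + δ, i.e. α·k^(α−1) = n + δ.
So k^(1−α) = α / (n + δ) = 0.44 / 0.110 = 4.0000.
k_gold = 4.0000^(1/0.56) ≈ 11.8880

k_gold ≈ 11.89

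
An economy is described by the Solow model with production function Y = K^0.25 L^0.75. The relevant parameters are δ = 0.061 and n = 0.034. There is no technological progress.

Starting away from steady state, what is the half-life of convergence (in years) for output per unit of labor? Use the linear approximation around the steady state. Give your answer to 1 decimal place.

Near the steady state the convergence rate is λ = (1 − α)(n + δ).
λ = (1 − 0.25) × 0.095 = 0.75 × 0.095 = 0.07125
Half-life = ln 2 / λ = 0.6931 / 0.07125 ≈ 9.73 years

t_½ ≈ 9.7 years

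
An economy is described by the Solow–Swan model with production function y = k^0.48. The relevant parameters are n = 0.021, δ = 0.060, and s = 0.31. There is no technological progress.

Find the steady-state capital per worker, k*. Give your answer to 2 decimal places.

At the steady state, Δk = 0, so s·k^α = (n + δ)·k.
Dividing both sides by k: k^(1−α) = s / (n + δ).
k^0.52 = 0.31 / (0.021 + 0.060) = 0.31 / 0.081 = 3.8272
k* = 3.8272^(1/0.52) ≈ 13.2107

k* = 13.21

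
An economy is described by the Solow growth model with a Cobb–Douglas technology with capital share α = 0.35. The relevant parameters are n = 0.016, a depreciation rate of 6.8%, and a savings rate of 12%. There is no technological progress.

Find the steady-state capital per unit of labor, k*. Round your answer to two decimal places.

Steady state requires s·f(k) = (n + δ)·k, i.e. s·k^α = (n + δ)·k.
Rearranging, k^(1−α) = s / (n + δ).
k^0.65 = 0.12 / (0.016 + 0.068) = 0.12 / 0.084 = 1.4286
k* = 1.4286^(1/0.65) ≈ 1.7311

k* = 1.73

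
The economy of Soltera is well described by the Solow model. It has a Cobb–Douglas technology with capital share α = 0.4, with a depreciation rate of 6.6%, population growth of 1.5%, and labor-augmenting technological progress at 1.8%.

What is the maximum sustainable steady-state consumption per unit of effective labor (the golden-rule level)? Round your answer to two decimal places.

At the golden rule, f'(k) = n + g + δ, so α·k^(α−1) = n + g + δ and k_gold = (α/(n + g + δ))^(1/(1−α)).
k_gold = (0.4/0.099)^(1/0.6) = 4.0404^1.6667 ≈ 10.2501
c_gold = f(k_gold) − (n + g + δ)·k_gold = 2.5368 − 0.099×10.2501 ≈ 1.5220

c_gold ≈ 1.52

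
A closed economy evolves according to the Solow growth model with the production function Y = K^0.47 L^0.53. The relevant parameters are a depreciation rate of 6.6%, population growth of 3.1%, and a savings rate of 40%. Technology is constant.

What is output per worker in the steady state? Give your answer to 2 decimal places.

y* ≈ 3.51

At the steady state, Δk = 0, so s·k^α = (n + δ)·k.
Rearranging, k^(1−α) = s / (n + δ).
k^0.53 = 0.40 / (0.031 + 0.066) = 0.40 / 0.097 = 4.1237
k* = 4.1237^(1/0.53) ≈ 14.4850
y* = (k*)^α = 14.4850^0.47 ≈ 3.5126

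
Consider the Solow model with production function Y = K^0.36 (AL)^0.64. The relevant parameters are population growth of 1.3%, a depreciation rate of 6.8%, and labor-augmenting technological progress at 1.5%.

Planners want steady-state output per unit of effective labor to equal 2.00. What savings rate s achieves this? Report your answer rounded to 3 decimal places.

Steady state requires s·f(k) = (n + g + δ)·k, i.e. s·k^α = (n + g + δ)·k.
Since y* = [s/(n + g + δ)]^(α/(1−α)), we have s/(n + g + δ) = (y*)^((1−α)/α) = 2.00^1.7778 = 3.4290.
Therefore s = 3.4290 × (n + g + δ) = 3.4290 × 0.096 = 0.3292.

s ≈ 0.329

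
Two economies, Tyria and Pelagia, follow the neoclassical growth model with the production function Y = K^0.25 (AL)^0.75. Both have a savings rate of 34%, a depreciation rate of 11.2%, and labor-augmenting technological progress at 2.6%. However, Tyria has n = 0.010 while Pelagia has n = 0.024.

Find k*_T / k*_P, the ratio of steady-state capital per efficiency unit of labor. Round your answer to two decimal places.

k*_T / k*_P ≈ 1.13

Steady-state k* = [s/(n + g + δ)]^(1/(1−α)), so the ratio is [ (s_T/(n + g + δ)_T) / (s_P/(n + g + δ)_P) ]^1.3333.
s_T/(n + g + δ)_T = 0.34/0.148 = 2.2973; s_P/(n + g + δ)_P = 0.34/0.162 = 2.0988.
Ratio = (2.2973/2.0988)^1.3333 = 1.0946^1.3333 ≈ 1.1281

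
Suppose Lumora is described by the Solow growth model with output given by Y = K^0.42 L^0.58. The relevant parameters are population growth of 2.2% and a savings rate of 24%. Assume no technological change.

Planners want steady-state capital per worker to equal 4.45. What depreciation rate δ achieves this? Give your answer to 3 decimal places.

δ ≈ 0.079

Steady state requires s·f(k) = (n + δ)·k, i.e. s·k^α = (n + δ)·k.
So s / (n + δ) = (k*)^(1−α) = 4.45^0.58 = 2.3771.
Therefore n + δ = s / 2.3771 = 0.24 / 2.3771 = 0.1010, so δ = 0.1010 − 0.022 = 0.0790.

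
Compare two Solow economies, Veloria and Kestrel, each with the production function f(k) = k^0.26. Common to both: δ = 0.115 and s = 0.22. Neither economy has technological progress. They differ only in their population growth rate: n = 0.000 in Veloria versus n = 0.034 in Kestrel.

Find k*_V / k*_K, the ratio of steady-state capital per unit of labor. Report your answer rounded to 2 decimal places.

k*_V / k*_K ≈ 1.42

Steady-state k* = [s/(n + δ)]^(1/(1−α)), so the ratio is [ (s_V/(n + δ)_V) / (s_K/(n + δ)_K) ]^1.3514.
s_V/(n + δ)_V = 0.22/0.115 = 1.9130; s_K/(n + δ)_K = 0.22/0.149 = 1.4765.
Ratio = (1.9130/1.4765)^1.3514 = 1.2956^1.3514 ≈ 1.4190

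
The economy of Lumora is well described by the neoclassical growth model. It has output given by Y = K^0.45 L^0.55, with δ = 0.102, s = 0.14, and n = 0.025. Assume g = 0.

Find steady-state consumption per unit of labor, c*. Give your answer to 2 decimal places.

c* = 0.93

Steady state requires s·f(k) = (n + δ)·k, i.e. s·k^α = (n + δ)·k.
Dividing both sides by k: k^(1−α) = s / (n + δ).
k^0.55 = 0.14 / (0.025 + 0.102) = 0.14 / 0.127 = 1.1024
k* = 1.1024^(1/0.55) ≈ 1.1939
y* = (k*)^α = 1.1939^0.45 ≈ 1.0830
c* = (1 − s)·y* = (1 − 0.14) × 1.0830 ≈ 0.9314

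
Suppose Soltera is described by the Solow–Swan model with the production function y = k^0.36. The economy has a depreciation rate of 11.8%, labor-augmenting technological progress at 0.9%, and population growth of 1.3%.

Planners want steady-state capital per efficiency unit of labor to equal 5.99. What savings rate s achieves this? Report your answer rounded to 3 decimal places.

s ≈ 0.440

Steady state requires s·f(k) = (n + g + δ)·k, i.e. s·k^α = (n + g + δ)·k.
So s / (n + g + δ) = (k*)^(1−α) = 5.99^0.64 = 3.1445.
Therefore s = 3.1445 × (n + g + δ) = 3.1445 × 0.140 = 0.4402.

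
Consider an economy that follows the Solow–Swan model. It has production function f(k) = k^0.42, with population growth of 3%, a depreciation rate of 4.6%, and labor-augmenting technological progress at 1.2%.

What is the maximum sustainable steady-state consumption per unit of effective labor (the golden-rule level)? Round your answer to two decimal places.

At the golden rule, f'(k) = n + g + δ, so α·k^(α−1) = n + g + δ and k_gold = (α/(n + g + δ))^(1/(1−α)).
k_gold = (0.42/0.088)^(1/0.58) = 4.7727^1.7241 ≈ 14.7998
c_gold = f(k_gold) − (n + g + δ)·k_gold = 3.1010 − 0.088×14.7998 ≈ 1.7986

c_gold ≈ 1.80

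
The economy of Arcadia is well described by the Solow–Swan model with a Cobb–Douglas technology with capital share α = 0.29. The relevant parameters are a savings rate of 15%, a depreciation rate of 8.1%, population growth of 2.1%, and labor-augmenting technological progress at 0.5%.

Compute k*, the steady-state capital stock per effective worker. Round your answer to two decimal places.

k* = 1.61

At the steady state, Δk = 0, so s·k^α = (n + g + δ)·k.
Rearranging, k^(1−α) = s / (n + g + δ).
k^0.71 = 0.15 / (0.021 + 0.005 + 0.081) = 0.15 / 0.107 = 1.4019
k* = 1.4019^(1/0.71) ≈ 1.6093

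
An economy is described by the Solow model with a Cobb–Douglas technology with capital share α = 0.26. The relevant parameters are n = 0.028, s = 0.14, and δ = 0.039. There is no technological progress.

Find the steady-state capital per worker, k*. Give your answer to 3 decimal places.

k* ≈ 2.707

At the steady state, Δk = 0, so s·k^α = (n + δ)·k.
Dividing both sides by k: k^(1−α) = s / (n + δ).
k^0.74 = 0.14 / (0.028 + 0.039) = 0.14 / 0.067 = 2.0896
k* = 2.0896^(1/0.74) ≈ 2.7072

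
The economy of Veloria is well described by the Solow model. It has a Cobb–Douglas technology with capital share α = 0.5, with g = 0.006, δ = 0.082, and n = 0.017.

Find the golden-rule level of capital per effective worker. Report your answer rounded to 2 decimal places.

k_gold ≈ 22.68

The golden rule sets f'(k) = n + g + δ, i.e. α·k^(α−1) = n + g + δ.
So k^(1−α) = α / (n + g + δ) = 0.5 / 0.105 = 4.7619.
k_gold = 4.7619^(1/0.5) ≈ 22.6757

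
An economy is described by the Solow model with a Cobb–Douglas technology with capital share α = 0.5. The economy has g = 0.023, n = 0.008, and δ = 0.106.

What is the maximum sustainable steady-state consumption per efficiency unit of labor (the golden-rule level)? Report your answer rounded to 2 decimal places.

At the golden rule, f'(k) = n + g + δ, so α·k^(α−1) = n + g + δ and k_gold = (α/(n + g + δ))^(1/(1−α)).
k_gold = (0.5/0.137)^(1/0.5) = 3.6496^2 ≈ 13.3196
c_gold = f(k_gold) − (n + g + δ)·k_gold = 3.6496 − 0.137×13.3196 ≈ 1.8248

c_gold ≈ 1.82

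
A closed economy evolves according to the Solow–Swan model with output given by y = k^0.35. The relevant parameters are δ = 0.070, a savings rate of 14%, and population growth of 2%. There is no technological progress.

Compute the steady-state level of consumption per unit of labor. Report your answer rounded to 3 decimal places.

c* ≈ 1.091

In steady state, investment equals break-even investment: s·k^α = (n + δ)·k.
Rearranging, k^(1−α) = s / (n + δ).
k^0.65 = 0.14 / (0.020 + 0.070) = 0.14 / 0.090 = 1.5556
k* = 1.5556^(1/0.65) ≈ 1.9735
y* = (k*)^α = 1.9735^0.35 ≈ 1.2686
c* = (1 − s)·y* = (1 − 0.14) × 1.2686 ≈ 1.0910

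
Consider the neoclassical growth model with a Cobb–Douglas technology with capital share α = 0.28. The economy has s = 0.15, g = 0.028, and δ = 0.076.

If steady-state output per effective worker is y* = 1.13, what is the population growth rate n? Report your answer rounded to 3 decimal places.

At the steady state, Δk = 0, so s·k^α = (n + g + δ)·k.
Since y* = [s/(n + g + δ)]^(α/(1−α)), we have s/(n + g + δ) = (y*)^((1−α)/α) = 1.13^2.5714 = 1.3693.
Therefore n + g + δ = s / 1.3693 = 0.15 / 1.3693 = 0.1095, so n = 0.1095 − 0.104 = 0.0055.

n ≈ 0.006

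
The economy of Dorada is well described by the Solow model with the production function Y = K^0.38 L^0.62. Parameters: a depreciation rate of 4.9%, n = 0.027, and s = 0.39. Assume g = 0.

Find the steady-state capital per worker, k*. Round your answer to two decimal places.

In steady state, investment equals break-even investment: s·k^α = (n + δ)·k.
Rearranging, k^(1−α) = s / (n + δ).
k^0.62 = 0.39 / (0.027 + 0.049) = 0.39 / 0.076 = 5.1316
k* = 5.1316^(1/0.62) ≈ 13.9820

k* = 13.98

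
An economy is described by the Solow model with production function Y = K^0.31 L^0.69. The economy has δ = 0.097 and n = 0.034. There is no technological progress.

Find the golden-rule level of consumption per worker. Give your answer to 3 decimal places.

c_gold ≈ 1.016

At the golden rule, f'(k) = n + δ, so α·k^(α−1) = n + δ and k_gold = (α/(n + δ))^(1/(1−α)).
k_gold = (0.31/0.131)^(1/0.69) = 2.3664^1.4493 ≈ 3.4847
c_gold = f(k_gold) − (n + δ)·k_gold = 1.4726 − 0.131×3.4847 ≈ 1.0161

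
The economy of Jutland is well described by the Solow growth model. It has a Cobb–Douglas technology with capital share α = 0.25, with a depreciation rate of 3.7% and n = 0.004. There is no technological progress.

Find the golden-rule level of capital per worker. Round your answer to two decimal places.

k_gold ≈ 11.14

The golden rule sets f'(k) = n + δ, i.e. α·k^(α−1) = n + δ.
So k^(1−α) = α / (n + δ) = 0.25 / 0.041 = 6.0976.
k_gold = 6.0976^(1/0.75) ≈ 11.1398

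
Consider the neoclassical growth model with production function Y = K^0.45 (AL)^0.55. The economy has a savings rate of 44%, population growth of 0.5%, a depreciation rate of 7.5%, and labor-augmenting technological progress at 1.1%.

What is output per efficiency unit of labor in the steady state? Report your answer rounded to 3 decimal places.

At the steady state, Δk = 0, so s·k^α = (n + g + δ)·k.
Dividing both sides by k: k^(1−α) = s / (n + g + δ).
k^0.55 = 0.44 / (0.005 + 0.011 + 0.075) = 0.44 / 0.091 = 4.8352
k* = 4.8352^(1/0.55) ≈ 17.5546
y* = (k*)^α = 17.5546^0.45 ≈ 3.6306

y* ≈ 3.631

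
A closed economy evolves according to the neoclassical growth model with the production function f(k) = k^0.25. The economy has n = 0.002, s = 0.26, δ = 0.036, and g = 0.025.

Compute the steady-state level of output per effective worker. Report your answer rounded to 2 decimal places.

y* = 1.60

In steady state, investment equals break-even investment: s·k^α = (n + g + δ)·k.
Dividing both sides by k: k^(1−α) = s / (n + g + δ).
k^0.75 = 0.26 / (0.002 + 0.025 + 0.036) = 0.26 / 0.063 = 4.1270
k* = 4.1270^(1/0.75) ≈ 6.6198
y* = (k*)^α = 6.6198^0.25 ≈ 1.6040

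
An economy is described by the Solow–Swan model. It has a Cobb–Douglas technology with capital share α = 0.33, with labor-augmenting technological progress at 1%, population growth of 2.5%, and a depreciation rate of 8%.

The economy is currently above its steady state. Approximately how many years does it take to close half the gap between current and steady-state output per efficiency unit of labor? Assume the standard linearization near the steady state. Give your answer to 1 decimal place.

half-life ≈ 9.0 years

Near the steady state the convergence rate is λ = (1 − α)(n + g + δ).
λ = (1 − 0.33) × 0.115 = 0.67 × 0.115 = 0.07705
Half-life = ln 2 / λ = 0.6931 / 0.07705 ≈ 9.00 years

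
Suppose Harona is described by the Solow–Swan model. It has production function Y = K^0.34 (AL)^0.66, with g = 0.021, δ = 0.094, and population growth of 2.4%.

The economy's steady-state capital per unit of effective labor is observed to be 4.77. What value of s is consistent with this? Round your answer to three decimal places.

In steady state, investment equals break-even investment: s·k^α = (n + g + δ)·k.
So s / (n + g + δ) = (k*)^(1−α) = 4.77^0.66 = 2.8043.
Therefore s = 2.8043 × (n + g + δ) = 2.8043 × 0.139 = 0.3898.

s ≈ 0.390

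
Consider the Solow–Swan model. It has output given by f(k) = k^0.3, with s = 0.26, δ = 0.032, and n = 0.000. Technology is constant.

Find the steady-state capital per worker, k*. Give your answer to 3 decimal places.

In steady state, investment equals break-even investment: s·k^α = (n + δ)·k.
Dividing both sides by k: k^(1−α) = s / (n + δ).
k^0.7 = 0.26 / (0.000 + 0.032) = 0.26 / 0.032 = 8.1250
k* = 8.1250^(1/0.7) ≈ 19.9410

k* = 19.941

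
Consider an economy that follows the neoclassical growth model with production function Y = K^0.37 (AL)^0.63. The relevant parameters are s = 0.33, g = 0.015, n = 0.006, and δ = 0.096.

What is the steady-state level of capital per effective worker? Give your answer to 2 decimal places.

k* = 5.19

At the steady state, Δk = 0, so s·k^α = (n + g + δ)·k.
Dividing both sides by k: k^(1−α) = s / (n + g + δ).
k^0.63 = 0.33 / (0.006 + 0.015 + 0.096) = 0.33 / 0.117 = 2.8205
k* = 2.8205^(1/0.63) ≈ 5.1857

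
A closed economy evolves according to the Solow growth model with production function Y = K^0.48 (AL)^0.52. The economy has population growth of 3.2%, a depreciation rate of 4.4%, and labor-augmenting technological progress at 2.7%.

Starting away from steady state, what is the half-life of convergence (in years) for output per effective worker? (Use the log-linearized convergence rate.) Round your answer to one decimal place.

about 12.9 years

Near the steady state the convergence rate is λ = (1 − α)(n + g + δ).
λ = (1 − 0.48) × 0.103 = 0.52 × 0.103 = 0.05356
Half-life = ln 2 / λ = 0.6931 / 0.05356 ≈ 12.94 years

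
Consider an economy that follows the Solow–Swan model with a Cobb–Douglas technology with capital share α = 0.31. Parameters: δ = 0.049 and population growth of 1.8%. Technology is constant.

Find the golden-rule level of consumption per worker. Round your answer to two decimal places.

c_gold ≈ 1.37

At the golden rule, f'(k) = n + δ, so α·k^(α−1) = n + δ and k_gold = (α/(n + δ))^(1/(1−α)).
k_gold = (0.31/0.067)^(1/0.69) = 4.6269^1.4493 ≈ 9.2088
c_gold = f(k_gold) − (n + δ)·k_gold = 1.9902 − 0.067×9.2088 ≈ 1.3732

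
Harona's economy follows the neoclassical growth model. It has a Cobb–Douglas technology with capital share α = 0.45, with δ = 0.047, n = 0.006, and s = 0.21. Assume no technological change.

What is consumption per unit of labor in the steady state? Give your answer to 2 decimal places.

c* = 2.44

At the steady state, Δk = 0, so s·k^α = (n + δ)·k.
Dividing both sides by k: k^(1−α) = s / (n + δ).
k^0.55 = 0.21 / (0.006 + 0.047) = 0.21 / 0.053 = 3.9623
k* = 3.9623^(1/0.55) ≈ 12.2230
y* = (k*)^α = 12.2230^0.45 ≈ 3.0848
c* = (1 − s)·y* = (1 − 0.21) × 3.0848 ≈ 2.4370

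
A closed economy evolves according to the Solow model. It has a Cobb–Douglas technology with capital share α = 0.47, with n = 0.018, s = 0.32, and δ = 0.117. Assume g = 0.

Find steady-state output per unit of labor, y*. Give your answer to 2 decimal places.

y* ≈ 2.15

Steady state requires s·f(k) = (n + δ)·k, i.e. s·k^α = (n + δ)·k.
Dividing both sides by k: k^(1−α) = s / (n + δ).
k^0.53 = 0.32 / (0.018 + 0.117) = 0.32 / 0.135 = 2.3704
k* = 2.3704^(1/0.53) ≈ 5.0958
y* = (k*)^α = 5.0958^0.47 ≈ 2.1498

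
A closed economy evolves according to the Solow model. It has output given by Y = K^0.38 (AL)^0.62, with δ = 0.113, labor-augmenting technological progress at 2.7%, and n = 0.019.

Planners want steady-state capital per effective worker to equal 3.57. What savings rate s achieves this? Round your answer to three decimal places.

s ≈ 0.350

Steady state requires s·f(k) = (n + g + δ)·k, i.e. s·k^α = (n + g + δ)·k.
So s / (n + g + δ) = (k*)^(1−α) = 3.57^0.62 = 2.2012.
Therefore s = 2.2012 × (n + g + δ) = 2.2012 × 0.159 = 0.3500.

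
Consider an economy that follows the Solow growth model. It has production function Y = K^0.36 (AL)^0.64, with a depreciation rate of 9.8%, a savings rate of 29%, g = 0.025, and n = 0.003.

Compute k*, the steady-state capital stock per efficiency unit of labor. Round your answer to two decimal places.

In steady state, investment equals break-even investment: s·k^α = (n + g + δ)·k.
Rearranging, k^(1−α) = s / (n + g + δ).
k^0.64 = 0.29 / (0.003 + 0.025 + 0.098) = 0.29 / 0.126 = 2.3016
k* = 2.3016^(1/0.64) ≈ 3.6785

k* ≈ 3.68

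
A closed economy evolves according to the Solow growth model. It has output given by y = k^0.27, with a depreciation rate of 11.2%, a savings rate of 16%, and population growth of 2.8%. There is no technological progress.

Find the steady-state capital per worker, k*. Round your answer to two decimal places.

Steady state requires s·f(k) = (n + δ)·k, i.e. s·k^α = (n + δ)·k.
Rearranging, k^(1−α) = s / (n + δ).
k^0.73 = 0.16 / (0.028 + 0.112) = 0.16 / 0.140 = 1.1429
k* = 1.1429^(1/0.73) ≈ 1.2008

k* = 1.20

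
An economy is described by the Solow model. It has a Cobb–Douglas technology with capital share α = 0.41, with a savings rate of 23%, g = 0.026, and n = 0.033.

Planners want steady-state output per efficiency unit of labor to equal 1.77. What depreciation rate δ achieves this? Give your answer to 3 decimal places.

Steady state requires s·f(k) = (n + g + δ)·k, i.e. s·k^α = (n + g + δ)·k.
Since y* = [s/(n + g + δ)]^(α/(1−α)), we have s/(n + g + δ) = (y*)^((1−α)/α) = 1.77^1.439 = 2.2742.
Therefore n + g + δ = s / 2.2742 = 0.23 / 2.2742 = 0.1011, so δ = 0.1011 − 0.059 = 0.0421.

δ ≈ 0.042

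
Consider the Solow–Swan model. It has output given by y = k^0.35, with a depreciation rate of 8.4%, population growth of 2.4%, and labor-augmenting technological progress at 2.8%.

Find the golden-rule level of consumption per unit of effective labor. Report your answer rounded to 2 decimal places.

c_gold ≈ 1.08

At the golden rule, f'(k) = n + g + δ, so α·k^(α−1) = n + g + δ and k_gold = (α/(n + g + δ))^(1/(1−α)).
k_gold = (0.35/0.136)^(1/0.65) = 2.5735^1.5385 ≈ 4.2815
c_gold = f(k_gold) − (n + g + δ)·k_gold = 1.6636 − 0.136×4.2815 ≈ 1.0813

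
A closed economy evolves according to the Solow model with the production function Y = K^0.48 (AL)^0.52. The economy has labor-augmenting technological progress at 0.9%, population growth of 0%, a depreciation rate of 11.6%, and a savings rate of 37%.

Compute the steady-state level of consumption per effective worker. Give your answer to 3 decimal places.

c* ≈ 1.715

At the steady state, Δk = 0, so s·k^α = (n + g + δ)·k.
Rearranging, k^(1−α) = s / (n + g + δ).
k^0.52 = 0.37 / (0.000 + 0.009 + 0.116) = 0.37 / 0.125 = 2.9600
k* = 2.9600^(1/0.52) ≈ 8.0599
y* = (k*)^α = 8.0599^0.48 ≈ 2.7229
c* = (1 − s)·y* = (1 − 0.37) × 2.7229 ≈ 1.7154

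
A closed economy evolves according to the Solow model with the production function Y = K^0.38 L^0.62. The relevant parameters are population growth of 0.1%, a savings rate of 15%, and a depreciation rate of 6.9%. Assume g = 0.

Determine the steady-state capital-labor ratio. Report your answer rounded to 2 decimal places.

k* ≈ 3.42

At the steady state, Δk = 0, so s·k^α = (n + δ)·k.
Dividing both sides by k: k^(1−α) = s / (n + δ).
k^0.62 = 0.15 / (0.001 + 0.069) = 0.15 / 0.070 = 2.1429
k* = 2.1429^(1/0.62) ≈ 3.4188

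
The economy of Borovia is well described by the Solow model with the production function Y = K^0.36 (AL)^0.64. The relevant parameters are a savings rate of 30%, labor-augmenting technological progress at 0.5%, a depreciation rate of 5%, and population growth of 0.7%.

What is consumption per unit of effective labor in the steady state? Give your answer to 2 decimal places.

At the steady state, Δk = 0, so s·k^α = (n + g + δ)·k.
Rearranging, k^(1−α) = s / (n + g + δ).
k^0.64 = 0.30 / (0.007 + 0.005 + 0.050) = 0.30 / 0.062 = 4.8387
k* = 4.8387^(1/0.64) ≈ 11.7460
y* = (k*)^α = 11.7460^0.36 ≈ 2.4275
c* = (1 − s)·y* = (1 − 0.30) × 2.4275 ≈ 1.6993

c* ≈ 1.70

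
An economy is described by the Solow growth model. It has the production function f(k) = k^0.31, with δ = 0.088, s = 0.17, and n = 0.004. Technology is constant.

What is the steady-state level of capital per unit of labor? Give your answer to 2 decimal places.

k* ≈ 2.43

Steady state requires s·f(k) = (n + δ)·k, i.e. s·k^α = (n + δ)·k.
Dividing both sides by k: k^(1−α) = s / (n + δ).
k^0.69 = 0.17 / (0.004 + 0.088) = 0.17 / 0.092 = 1.8478
k* = 1.8478^(1/0.69) ≈ 2.4348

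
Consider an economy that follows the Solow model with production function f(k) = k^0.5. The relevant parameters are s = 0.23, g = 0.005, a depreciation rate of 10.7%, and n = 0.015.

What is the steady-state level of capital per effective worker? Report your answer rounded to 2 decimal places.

Steady state requires s·f(k) = (n + g + δ)·k, i.e. s·k^α = (n + g + δ)·k.
Dividing both sides by k: k^(1−α) = s / (n + g + δ).
k^0.5 = 0.23 / (0.015 + 0.005 + 0.107) = 0.23 / 0.127 = 1.8110
k* = 1.8110^(1/0.5) ≈ 3.2797

k* = 3.28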